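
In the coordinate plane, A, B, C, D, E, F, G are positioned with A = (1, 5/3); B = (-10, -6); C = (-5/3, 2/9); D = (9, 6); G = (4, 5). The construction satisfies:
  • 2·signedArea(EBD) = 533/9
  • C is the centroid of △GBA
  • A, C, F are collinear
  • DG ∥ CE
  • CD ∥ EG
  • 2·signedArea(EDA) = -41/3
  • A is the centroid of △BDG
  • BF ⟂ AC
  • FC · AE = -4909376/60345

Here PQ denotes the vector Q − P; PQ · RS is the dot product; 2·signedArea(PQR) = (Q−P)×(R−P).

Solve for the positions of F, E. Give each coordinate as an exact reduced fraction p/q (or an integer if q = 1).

E = (-20/3, -7/9)
F = (-7983/745, -3486/745)

1. F_x = -7983/745  [A, C, F are collinear ∩ BF ⟂ AC]
2. F_y = -3486/745  [A, C, F are collinear ∩ BF ⟂ AC]
   → F = (-7983/745, -3486/745)
3. E_x = -20/3  [CD ∥ EG ∩ DG ∥ CE]
4. E_y = -7/9  [CD ∥ EG ∩ DG ∥ CE]
   → E = (-20/3, -7/9)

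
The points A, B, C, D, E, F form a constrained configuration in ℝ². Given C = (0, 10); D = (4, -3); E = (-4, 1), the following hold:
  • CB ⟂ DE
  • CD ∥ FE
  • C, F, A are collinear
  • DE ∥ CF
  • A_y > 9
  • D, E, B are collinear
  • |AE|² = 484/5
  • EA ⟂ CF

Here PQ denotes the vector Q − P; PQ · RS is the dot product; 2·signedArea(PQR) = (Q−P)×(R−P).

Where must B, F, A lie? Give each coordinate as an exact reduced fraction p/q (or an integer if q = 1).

A = (2/5, 49/5)
B = (-22/5, 6/5)
F = (-8, 14)

1. B_x = -22/5  [D, E, B are collinear ∩ CB ⟂ DE]
2. B_y = 6/5  [D, E, B are collinear ∩ CB ⟂ DE]
   → B = (-22/5, 6/5)
3. F_x = -8  [CD ∥ FE ∩ DE ∥ CF]
4. F_y = 14  [CD ∥ FE ∩ DE ∥ CF]
   → F = (-8, 14)
5. A_x = 2/5  [C, F, A are collinear ∩ EA ⟂ CF]
6. A_y = 49/5  [C, F, A are collinear ∩ EA ⟂ CF]
   → A = (2/5, 49/5)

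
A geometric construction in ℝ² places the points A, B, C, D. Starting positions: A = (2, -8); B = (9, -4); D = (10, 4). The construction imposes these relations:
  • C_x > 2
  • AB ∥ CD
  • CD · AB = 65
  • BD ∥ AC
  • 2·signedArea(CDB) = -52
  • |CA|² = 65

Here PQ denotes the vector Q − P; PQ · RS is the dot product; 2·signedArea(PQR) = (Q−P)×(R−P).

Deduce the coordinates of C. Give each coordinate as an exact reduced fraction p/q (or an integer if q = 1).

1. C_x = 3  [AB ∥ CD ∩ BD ∥ AC]
2. C_y = 0  [AB ∥ CD ∩ BD ∥ AC]
   → C = (3, 0)

C = (3, 0)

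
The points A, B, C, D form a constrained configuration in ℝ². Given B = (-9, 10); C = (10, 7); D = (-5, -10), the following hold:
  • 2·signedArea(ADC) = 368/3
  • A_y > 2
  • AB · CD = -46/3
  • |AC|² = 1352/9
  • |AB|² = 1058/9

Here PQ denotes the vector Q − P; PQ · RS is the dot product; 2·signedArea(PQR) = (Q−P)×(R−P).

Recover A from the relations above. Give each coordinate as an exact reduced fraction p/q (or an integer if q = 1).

A = (-4/3, 7/3)

1. A_x = -4/3  [AB · CD = -46/3 ∩ 2·signedArea(ADC) = 368/3]
2. A_y = 7/3  [AB · CD = -46/3 ∩ 2·signedArea(ADC) = 368/3]
   → A = (-4/3, 7/3)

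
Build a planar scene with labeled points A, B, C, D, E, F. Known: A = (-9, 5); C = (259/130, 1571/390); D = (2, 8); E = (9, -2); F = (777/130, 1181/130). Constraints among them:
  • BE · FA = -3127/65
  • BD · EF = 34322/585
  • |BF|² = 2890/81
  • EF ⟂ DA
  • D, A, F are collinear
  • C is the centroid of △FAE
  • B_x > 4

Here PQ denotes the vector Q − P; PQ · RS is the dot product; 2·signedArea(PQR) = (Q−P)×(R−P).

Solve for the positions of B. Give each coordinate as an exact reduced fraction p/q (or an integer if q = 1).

1. B_x = 563/130  [BD · EF = 34322/585 ∩ BE · FA = -3127/65]
2. B_y = 3911/1170  [BD · EF = 34322/585 ∩ BE · FA = -3127/65]
   → B = (563/130, 3911/1170)

B = (563/130, 3911/1170)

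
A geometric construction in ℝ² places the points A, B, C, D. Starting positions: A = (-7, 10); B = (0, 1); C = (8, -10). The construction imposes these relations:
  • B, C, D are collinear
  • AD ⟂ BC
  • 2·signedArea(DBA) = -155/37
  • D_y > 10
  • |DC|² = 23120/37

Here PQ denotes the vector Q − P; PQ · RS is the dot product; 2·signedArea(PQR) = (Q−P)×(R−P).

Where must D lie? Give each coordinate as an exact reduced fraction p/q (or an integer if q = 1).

1. D_x = -248/37  [B, C, D are collinear ∩ AD ⟂ BC]
2. D_y = 378/37  [B, C, D are collinear ∩ AD ⟂ BC]
   → D = (-248/37, 378/37)

D = (-248/37, 378/37)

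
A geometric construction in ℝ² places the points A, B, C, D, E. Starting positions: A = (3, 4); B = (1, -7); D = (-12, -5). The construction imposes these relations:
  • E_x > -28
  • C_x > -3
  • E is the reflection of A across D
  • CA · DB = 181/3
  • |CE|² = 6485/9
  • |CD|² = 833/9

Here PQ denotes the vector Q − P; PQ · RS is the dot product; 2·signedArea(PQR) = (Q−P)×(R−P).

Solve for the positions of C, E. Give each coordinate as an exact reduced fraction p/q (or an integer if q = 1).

1. C_x = -8/3  [line -13·x + 2·y + -88/3 = 0 ∩ |CD|² = 833/9]
2. C_y = -8/3  [line -13·x + 2·y + -88/3 = 0 ∩ |CD|² = 833/9]
   → C = (-8/3, -8/3)
3. E_x = -27  [E is the reflection of A across D]
4. E_y = -14  [E is the reflection of A across D]
   → E = (-27, -14)

C = (-8/3, -8/3)
E = (-27, -14)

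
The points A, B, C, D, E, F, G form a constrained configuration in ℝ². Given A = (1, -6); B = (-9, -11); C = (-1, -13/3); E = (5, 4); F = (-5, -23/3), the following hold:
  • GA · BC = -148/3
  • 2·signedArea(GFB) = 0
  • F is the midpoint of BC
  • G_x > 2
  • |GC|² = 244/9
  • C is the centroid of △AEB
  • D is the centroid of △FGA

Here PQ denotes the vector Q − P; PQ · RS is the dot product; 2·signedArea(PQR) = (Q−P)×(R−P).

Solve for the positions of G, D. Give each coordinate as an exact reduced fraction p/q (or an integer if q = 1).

1. G_x = 3  [2·signedArea(GFB) = 0 ∩ GA · BC = -148/3]
2. G_y = -1  [2·signedArea(GFB) = 0 ∩ GA · BC = -148/3]
   → G = (3, -1)
3. D_x = -1/3  [D is the centroid of △FGA]
4. D_y = -44/9  [D is the centroid of △FGA]
   → D = (-1/3, -44/9)

D = (-1/3, -44/9)
G = (3, -1)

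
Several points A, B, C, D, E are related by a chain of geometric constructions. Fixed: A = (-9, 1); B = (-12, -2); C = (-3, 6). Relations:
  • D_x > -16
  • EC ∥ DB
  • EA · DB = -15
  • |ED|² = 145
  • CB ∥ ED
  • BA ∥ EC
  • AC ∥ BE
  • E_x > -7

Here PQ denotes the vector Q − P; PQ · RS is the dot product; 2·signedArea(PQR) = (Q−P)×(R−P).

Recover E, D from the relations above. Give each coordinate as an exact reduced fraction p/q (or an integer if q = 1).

1. E_x = -6  [BA ∥ EC ∩ AC ∥ BE]
2. E_y = 3  [BA ∥ EC ∩ AC ∥ BE]
   → E = (-6, 3)
3. D_x = -15  [EC ∥ DB ∩ CB ∥ ED]
4. D_y = -5  [EC ∥ DB ∩ CB ∥ ED]
   → D = (-15, -5)

D = (-15, -5)
E = (-6, 3)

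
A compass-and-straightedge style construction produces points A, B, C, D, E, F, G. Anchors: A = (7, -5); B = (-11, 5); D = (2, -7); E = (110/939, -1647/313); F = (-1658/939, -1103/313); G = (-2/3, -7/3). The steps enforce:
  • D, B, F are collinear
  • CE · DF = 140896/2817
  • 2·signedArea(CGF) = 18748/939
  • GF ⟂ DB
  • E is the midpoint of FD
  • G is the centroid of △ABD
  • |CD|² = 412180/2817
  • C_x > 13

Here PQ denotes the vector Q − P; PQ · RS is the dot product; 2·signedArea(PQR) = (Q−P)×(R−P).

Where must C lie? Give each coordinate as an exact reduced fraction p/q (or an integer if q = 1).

1. C_x = 13036/939  [line 1118/939·x + -344/313·y + -61232/2817 = 0 ∩ |CD|² = 412180/2817]
2. C_y = -1483/313  [line 1118/939·x + -344/313·y + -61232/2817 = 0 ∩ |CD|² = 412180/2817]
   → C = (13036/939, -1483/313)

C = (13036/939, -1483/313)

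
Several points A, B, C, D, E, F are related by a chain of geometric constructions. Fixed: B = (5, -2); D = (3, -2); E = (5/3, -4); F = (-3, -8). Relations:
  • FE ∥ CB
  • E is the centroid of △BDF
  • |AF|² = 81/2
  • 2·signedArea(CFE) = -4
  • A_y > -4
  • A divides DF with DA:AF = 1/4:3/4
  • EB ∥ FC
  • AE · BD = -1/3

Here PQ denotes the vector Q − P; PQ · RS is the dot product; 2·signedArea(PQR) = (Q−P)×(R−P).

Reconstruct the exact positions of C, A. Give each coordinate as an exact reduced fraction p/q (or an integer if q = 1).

A = (3/2, -7/2)
C = (1/3, -6)

1. C_x = 1/3  [FE ∥ CB ∩ EB ∥ FC]
2. C_y = -6  [FE ∥ CB ∩ EB ∥ FC]
   → C = (1/3, -6)
3. A_x = 3/2  [A divides DF with DA:AF = 1/4:3/4]
4. A_y = -7/2  [A divides DF with DA:AF = 1/4:3/4]
   → A = (3/2, -7/2)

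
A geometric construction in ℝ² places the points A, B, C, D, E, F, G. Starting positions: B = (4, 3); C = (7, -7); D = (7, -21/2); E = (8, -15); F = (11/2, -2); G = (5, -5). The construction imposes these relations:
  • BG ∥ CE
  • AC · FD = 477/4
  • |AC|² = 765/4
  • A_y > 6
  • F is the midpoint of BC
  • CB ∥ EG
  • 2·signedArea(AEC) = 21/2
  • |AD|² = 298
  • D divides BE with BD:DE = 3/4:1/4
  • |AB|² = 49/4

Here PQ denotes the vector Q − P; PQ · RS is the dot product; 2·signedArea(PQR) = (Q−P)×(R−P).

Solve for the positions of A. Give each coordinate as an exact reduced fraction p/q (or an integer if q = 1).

1. A_x = 4  [2·signedArea(AEC) = 21/2 ∩ AC · FD = 477/4]
2. A_y = 13/2  [2·signedArea(AEC) = 21/2 ∩ AC · FD = 477/4]
   → A = (4, 13/2)

A = (4, 13/2)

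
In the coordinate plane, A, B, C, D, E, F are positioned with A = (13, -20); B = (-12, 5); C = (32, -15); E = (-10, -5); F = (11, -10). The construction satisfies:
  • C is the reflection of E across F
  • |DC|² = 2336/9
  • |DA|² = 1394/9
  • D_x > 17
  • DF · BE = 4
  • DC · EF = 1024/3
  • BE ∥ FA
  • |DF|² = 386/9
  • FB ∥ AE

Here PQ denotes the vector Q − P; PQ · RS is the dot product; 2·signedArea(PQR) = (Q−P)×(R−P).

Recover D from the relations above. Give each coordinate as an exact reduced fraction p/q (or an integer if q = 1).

D = (52/3, -25/3)

1. D_x = 52/3  [DC · EF = 1024/3 ∩ DF · BE = 4]
2. D_y = -25/3  [DC · EF = 1024/3 ∩ DF · BE = 4]
   → D = (52/3, -25/3)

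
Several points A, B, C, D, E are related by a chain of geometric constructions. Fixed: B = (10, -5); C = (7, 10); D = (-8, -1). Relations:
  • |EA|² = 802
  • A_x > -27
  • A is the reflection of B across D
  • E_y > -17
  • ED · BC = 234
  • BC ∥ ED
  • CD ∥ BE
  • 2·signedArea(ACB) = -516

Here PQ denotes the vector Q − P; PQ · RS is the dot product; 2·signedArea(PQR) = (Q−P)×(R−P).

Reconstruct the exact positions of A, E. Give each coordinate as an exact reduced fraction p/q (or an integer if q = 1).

A = (-26, 3)
E = (-5, -16)

1. A_x = -26  [A is the reflection of B across D]
2. A_y = 3  [A is the reflection of B across D]
   → A = (-26, 3)
3. E_x = -5  [BC ∥ ED ∩ CD ∥ BE]
4. E_y = -16  [BC ∥ ED ∩ CD ∥ BE]
   → E = (-5, -16)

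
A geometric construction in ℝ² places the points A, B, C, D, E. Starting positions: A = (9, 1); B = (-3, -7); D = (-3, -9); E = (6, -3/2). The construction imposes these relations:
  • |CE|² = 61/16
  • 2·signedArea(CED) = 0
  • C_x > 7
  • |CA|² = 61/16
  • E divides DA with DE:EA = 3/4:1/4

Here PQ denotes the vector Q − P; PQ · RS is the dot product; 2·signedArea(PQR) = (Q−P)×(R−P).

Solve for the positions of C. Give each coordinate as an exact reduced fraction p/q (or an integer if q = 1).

1. C_x = 15/2  [line 15/2·x + -9·y + -117/2 = 0 ∩ |CE|² = 61/16]
2. C_y = -1/4  [line 15/2·x + -9·y + -117/2 = 0 ∩ |CE|² = 61/16]
   → C = (15/2, -1/4)

C = (15/2, -1/4)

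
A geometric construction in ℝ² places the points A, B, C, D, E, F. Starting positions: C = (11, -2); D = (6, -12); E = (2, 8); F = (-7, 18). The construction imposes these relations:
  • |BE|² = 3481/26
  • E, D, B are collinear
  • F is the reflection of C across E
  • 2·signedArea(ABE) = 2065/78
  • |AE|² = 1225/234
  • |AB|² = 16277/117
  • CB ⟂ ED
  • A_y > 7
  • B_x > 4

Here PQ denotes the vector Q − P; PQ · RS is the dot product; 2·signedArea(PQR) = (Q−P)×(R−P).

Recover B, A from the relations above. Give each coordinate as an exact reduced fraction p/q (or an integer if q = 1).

1. B_x = 111/26  [E, D, B are collinear ∩ CB ⟂ ED]
2. B_y = -87/26  [E, D, B are collinear ∩ CB ⟂ ED]
   → B = (111/26, -87/26)
3. A_x = -19/78  [line -295/26·x + -59/26·y + 1121/78 = 0 ∩ |AE|² = 1225/234]
4. A_y = 589/78  [line -295/26·x + -59/26·y + 1121/78 = 0 ∩ |AE|² = 1225/234]
   → A = (-19/78, 589/78)

A = (-19/78, 589/78)
B = (111/26, -87/26)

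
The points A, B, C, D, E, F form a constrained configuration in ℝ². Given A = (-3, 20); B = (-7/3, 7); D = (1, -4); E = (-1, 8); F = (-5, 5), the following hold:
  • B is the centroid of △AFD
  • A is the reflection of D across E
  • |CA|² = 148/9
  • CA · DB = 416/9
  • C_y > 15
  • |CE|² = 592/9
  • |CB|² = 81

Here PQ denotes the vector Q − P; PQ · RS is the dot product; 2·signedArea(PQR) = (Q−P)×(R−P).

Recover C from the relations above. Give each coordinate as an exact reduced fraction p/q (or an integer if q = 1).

C = (-7/3, 16)

1. C_x = -7/3  [line 10/3·x + -11·y + 1654/9 = 0 ∩ |CB|² = 81]
2. C_y = 16  [line 10/3·x + -11·y + 1654/9 = 0 ∩ |CB|² = 81]
   → C = (-7/3, 16)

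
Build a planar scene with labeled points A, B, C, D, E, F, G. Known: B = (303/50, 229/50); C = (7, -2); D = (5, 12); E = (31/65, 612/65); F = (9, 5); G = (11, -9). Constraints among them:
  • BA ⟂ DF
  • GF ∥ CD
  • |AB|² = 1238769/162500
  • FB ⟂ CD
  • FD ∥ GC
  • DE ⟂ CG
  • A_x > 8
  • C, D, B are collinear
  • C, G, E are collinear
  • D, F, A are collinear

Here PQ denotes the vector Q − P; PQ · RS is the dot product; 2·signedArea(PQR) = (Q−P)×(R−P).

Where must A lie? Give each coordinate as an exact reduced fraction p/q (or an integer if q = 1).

1. A_x = 13743/1625  [D, F, A are collinear ∩ BA ⟂ DF]
2. A_y = 19337/3250  [D, F, A are collinear ∩ BA ⟂ DF]
   → A = (13743/1625, 19337/3250)

A = (13743/1625, 19337/3250)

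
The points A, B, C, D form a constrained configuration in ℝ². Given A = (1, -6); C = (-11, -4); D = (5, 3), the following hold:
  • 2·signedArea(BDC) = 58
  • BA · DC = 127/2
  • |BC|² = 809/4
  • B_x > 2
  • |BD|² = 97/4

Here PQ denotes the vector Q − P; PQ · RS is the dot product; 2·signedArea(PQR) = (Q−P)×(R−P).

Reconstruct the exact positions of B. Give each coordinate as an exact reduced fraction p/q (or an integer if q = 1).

B = (3, -3/2)

1. B_x = 3  [BA · DC = 127/2 ∩ 2·signedArea(BDC) = 58]
2. B_y = -3/2  [BA · DC = 127/2 ∩ 2·signedArea(BDC) = 58]
   → B = (3, -3/2)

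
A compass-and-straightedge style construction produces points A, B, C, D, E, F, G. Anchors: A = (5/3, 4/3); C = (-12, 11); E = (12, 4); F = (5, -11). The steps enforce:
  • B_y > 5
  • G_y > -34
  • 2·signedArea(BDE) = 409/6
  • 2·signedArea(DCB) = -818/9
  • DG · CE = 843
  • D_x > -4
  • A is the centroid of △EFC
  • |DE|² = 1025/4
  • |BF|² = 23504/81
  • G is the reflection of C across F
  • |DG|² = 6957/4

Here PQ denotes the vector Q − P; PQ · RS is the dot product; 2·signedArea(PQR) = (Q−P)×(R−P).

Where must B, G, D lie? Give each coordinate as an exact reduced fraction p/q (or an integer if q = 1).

B = (5/9, 49/9)
D = (-7/2, 0)
G = (22, -33)

1. G_x = 22  [G is the reflection of C across F]
2. G_y = -33  [G is the reflection of C across F]
   → G = (22, -33)
3. D_x = -7/2  [line -24·x + 7·y + -84 = 0 ∩ |DG|² = 6957/4]
4. D_y = 0  [line -24·x + 7·y + -84 = 0 ∩ |DG|² = 6957/4]
   → D = (-7/2, 0)
5. B_x = 5/9  [2·signedArea(BDE) = 409/6 ∩ 2·signedArea(DCB) = -818/9]
6. B_y = 49/9  [2·signedArea(BDE) = 409/6 ∩ 2·signedArea(DCB) = -818/9]
   → B = (5/9, 49/9)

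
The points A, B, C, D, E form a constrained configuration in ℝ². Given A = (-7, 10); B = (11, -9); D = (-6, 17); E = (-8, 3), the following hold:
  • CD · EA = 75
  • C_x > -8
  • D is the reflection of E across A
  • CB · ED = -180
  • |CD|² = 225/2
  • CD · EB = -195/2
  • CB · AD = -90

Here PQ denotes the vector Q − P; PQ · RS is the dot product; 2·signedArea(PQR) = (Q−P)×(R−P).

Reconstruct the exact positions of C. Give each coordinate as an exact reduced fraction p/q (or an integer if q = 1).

C = (-15/2, 13/2)

1. C_x = -15/2  [CB · ED = -180 ∩ CD · EB = -195/2]
2. C_y = 13/2  [CB · ED = -180 ∩ CD · EB = -195/2]
   → C = (-15/2, 13/2)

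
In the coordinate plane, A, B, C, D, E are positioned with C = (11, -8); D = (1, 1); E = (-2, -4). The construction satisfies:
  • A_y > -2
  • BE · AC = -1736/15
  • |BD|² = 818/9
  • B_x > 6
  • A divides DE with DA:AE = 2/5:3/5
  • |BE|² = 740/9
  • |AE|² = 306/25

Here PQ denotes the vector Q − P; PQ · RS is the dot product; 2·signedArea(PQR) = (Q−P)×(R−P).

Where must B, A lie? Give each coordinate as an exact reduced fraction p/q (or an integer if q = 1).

A = (-1/5, -1)
B = (20/3, -20/3)

1. A_x = -1/5  [A divides DE with DA:AE = 2/5:3/5]
2. A_y = -1  [A divides DE with DA:AE = 2/5:3/5]
   → A = (-1/5, -1)
3. B_x = 20/3  [line -56/5·x + 7·y + 364/3 = 0 ∩ |BE|² = 740/9]
4. B_y = -20/3  [line -56/5·x + 7·y + 364/3 = 0 ∩ |BE|² = 740/9]
   → B = (20/3, -20/3)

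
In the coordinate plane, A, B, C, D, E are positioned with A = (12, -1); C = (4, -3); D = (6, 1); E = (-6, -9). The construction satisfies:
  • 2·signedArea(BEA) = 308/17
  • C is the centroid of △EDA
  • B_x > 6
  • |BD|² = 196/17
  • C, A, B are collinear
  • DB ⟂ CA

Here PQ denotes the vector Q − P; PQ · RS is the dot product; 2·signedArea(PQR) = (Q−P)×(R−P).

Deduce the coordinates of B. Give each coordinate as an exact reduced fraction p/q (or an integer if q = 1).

B = (116/17, -39/17)

1. B_x = 116/17  [C, A, B are collinear ∩ DB ⟂ CA]
2. B_y = -39/17  [C, A, B are collinear ∩ DB ⟂ CA]
   → B = (116/17, -39/17)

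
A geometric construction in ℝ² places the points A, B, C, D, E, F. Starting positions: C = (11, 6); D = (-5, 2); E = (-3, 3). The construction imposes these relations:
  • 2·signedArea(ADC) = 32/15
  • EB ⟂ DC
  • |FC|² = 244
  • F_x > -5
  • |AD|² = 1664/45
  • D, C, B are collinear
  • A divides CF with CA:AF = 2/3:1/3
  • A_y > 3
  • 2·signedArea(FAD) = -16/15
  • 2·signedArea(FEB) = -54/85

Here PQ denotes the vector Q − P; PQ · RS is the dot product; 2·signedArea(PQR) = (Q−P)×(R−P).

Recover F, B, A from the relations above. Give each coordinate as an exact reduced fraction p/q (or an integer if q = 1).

A = (13/15, 18/5)
B = (-49/17, 43/17)
F = (-21/5, 12/5)

1. B_x = -49/17  [D, C, B are collinear ∩ EB ⟂ DC]
2. B_y = 43/17  [D, C, B are collinear ∩ EB ⟂ DC]
   → B = (-49/17, 43/17)
3. A_x = 13/15  [line -4·x + 16·y + -812/15 = 0 ∩ |AD|² = 1664/45]
4. A_y = 18/5  [line -4·x + 16·y + -812/15 = 0 ∩ |AD|² = 1664/45]
   → A = (13/15, 18/5)
5. F_x = -21/5  [2·signedArea(FAD) = -16/15 ∩ A divides CF with CA:AF = 2/3:1/3]
6. F_y = 12/5  [2·signedArea(FAD) = -16/15 ∩ A divides CF with CA:AF = 2/3:1/3]
   → F = (-21/5, 12/5)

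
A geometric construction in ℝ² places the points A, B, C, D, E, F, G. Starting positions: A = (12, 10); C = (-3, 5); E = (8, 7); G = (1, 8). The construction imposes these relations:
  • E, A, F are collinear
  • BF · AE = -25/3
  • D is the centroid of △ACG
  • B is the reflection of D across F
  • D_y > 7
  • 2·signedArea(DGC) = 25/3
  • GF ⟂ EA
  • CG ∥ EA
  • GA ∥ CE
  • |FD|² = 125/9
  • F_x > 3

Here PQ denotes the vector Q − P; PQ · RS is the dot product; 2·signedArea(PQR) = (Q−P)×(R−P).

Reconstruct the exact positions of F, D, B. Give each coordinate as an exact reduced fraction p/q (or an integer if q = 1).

B = (14/3, 1/3)
D = (10/3, 23/3)
F = (4, 4)

1. F_x = 4  [E, A, F are collinear ∩ GF ⟂ EA]
2. F_y = 4  [E, A, F are collinear ∩ GF ⟂ EA]
   → F = (4, 4)
3. D_x = 10/3  [D is the centroid of △ACG]
4. D_y = 23/3  [D is the centroid of △ACG]
   → D = (10/3, 23/3)
5. B_x = 14/3  [B is the reflection of D across F]
6. B_y = 1/3  [B is the reflection of D across F]
   → B = (14/3, 1/3)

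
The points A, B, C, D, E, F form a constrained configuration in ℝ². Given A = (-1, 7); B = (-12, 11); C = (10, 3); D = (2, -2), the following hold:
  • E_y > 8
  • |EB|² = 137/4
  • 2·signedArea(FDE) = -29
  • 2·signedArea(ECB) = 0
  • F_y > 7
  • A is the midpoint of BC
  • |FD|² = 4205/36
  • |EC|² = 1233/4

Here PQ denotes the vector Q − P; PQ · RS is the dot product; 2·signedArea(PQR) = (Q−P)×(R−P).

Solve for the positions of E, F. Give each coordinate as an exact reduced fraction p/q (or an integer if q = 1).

1. E_x = -13/2  [line -8·x + -22·y + 146 = 0 ∩ |EC|² = 1233/4]
2. E_y = 9  [line -8·x + -22·y + 146 = 0 ∩ |EC|² = 1233/4]
   → E = (-13/2, 9)
3. F_x = -17/6  [line -11·x + -17/2·y + 34 = 0 ∩ |FD|² = 4205/36]
4. F_y = 23/3  [line -11·x + -17/2·y + 34 = 0 ∩ |FD|² = 4205/36]
   → F = (-17/6, 23/3)

E = (-13/2, 9)
F = (-17/6, 23/3)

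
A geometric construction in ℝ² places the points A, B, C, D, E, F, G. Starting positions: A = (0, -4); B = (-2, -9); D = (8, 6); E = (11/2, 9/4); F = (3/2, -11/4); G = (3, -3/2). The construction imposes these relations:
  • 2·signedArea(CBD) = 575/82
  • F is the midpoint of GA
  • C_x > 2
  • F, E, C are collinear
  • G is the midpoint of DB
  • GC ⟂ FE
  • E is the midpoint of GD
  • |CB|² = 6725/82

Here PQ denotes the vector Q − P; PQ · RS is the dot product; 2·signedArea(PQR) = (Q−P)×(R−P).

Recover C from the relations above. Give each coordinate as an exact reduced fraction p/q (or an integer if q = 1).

C = (221/82, -103/82)

1. C_x = 221/82  [F, E, C are collinear ∩ GC ⟂ FE]
2. C_y = -103/82  [F, E, C are collinear ∩ GC ⟂ FE]
   → C = (221/82, -103/82)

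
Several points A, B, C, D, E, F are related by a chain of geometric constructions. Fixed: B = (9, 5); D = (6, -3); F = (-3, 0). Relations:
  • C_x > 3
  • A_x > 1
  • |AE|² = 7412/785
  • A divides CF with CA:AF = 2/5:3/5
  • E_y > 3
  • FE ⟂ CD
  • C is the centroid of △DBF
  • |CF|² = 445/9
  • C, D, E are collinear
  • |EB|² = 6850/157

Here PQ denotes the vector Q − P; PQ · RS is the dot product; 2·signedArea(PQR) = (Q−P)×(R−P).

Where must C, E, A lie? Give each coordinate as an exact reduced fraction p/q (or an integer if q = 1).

1. C_x = 4  [C is the centroid of △DBF]
2. C_y = 2/3  [C is the centroid of △DBF]
   → C = (4, 2/3)
3. E_x = 420/157  [C, D, E are collinear ∩ FE ⟂ CD]
4. E_y = 486/157  [C, D, E are collinear ∩ FE ⟂ CD]
   → E = (420/157, 486/157)
5. A_x = 6/5  [A divides CF with CA:AF = 2/5:3/5]
6. A_y = 2/5  [A divides CF with CA:AF = 2/5:3/5]
   → A = (6/5, 2/5)

A = (6/5, 2/5)
C = (4, 2/3)
E = (420/157, 486/157)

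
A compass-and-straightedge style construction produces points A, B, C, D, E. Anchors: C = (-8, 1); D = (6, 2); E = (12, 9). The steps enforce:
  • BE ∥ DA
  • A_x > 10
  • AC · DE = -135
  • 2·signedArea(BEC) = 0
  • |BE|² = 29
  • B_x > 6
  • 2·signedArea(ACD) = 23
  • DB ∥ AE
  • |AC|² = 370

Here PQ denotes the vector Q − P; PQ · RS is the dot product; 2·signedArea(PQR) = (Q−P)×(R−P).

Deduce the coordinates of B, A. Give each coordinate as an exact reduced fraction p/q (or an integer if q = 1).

A = (11, 4)
B = (7, 7)

1. A_x = 11  [2·signedArea(ACD) = 23 ∩ AC · DE = -135]
2. A_y = 4  [2·signedArea(ACD) = 23 ∩ AC · DE = -135]
   → A = (11, 4)
3. B_x = 7  [2·signedArea(BEC) = 0 ∩ DB ∥ AE]
4. B_y = 7  [2·signedArea(BEC) = 0 ∩ DB ∥ AE]
   → B = (7, 7)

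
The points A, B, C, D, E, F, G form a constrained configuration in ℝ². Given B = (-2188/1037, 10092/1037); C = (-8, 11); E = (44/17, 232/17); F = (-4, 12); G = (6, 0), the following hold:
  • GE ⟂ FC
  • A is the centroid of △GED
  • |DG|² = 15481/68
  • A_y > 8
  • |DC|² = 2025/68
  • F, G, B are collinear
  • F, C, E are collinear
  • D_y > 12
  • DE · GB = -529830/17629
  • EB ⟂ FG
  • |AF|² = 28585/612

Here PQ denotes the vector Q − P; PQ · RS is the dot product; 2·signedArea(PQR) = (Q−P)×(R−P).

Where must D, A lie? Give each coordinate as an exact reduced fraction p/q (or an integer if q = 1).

A = (100/51, 883/102)
D = (-46/17, 419/34)

1. D_x = -46/17  [line 8410/1037·x + -10092/1037·y + 2501134/17629 = 0 ∩ |DC|² = 2025/68]
2. D_y = 419/34  [line 8410/1037·x + -10092/1037·y + 2501134/17629 = 0 ∩ |DC|² = 2025/68]
   → D = (-46/17, 419/34)
3. A_x = 100/51  [A is the centroid of △GED]
4. A_y = 883/102  [A is the centroid of △GED]
   → A = (100/51, 883/102)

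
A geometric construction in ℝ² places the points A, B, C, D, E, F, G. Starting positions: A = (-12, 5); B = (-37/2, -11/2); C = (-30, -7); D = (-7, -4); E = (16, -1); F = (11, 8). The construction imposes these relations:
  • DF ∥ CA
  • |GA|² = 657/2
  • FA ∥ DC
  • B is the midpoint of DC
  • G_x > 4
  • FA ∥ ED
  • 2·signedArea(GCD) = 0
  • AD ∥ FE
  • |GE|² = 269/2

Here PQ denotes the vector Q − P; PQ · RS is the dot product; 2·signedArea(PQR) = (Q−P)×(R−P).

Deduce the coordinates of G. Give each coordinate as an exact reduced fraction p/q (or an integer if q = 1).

1. G_x = 9/2  [line -3·x + 23·y + 71 = 0 ∩ |GA|² = 657/2]
2. G_y = -5/2  [line -3·x + 23·y + 71 = 0 ∩ |GA|² = 657/2]
   → G = (9/2, -5/2)

G = (9/2, -5/2)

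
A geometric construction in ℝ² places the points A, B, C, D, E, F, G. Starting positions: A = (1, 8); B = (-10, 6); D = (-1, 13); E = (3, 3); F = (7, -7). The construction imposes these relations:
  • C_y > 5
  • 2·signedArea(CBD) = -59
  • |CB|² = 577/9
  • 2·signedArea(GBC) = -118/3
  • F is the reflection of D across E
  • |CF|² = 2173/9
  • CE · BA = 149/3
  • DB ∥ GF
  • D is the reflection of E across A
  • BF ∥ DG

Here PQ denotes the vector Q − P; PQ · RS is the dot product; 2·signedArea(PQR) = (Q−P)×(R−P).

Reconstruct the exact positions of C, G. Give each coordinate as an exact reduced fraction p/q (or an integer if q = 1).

1. C_x = -2  [2·signedArea(CBD) = -59 ∩ CE · BA = 149/3]
2. C_y = 17/3  [2·signedArea(CBD) = -59 ∩ CE · BA = 149/3]
   → C = (-2, 17/3)
3. G_x = 16  [DB ∥ GF ∩ BF ∥ DG]
4. G_y = 0  [DB ∥ GF ∩ BF ∥ DG]
   → G = (16, 0)

C = (-2, 17/3)
G = (16, 0)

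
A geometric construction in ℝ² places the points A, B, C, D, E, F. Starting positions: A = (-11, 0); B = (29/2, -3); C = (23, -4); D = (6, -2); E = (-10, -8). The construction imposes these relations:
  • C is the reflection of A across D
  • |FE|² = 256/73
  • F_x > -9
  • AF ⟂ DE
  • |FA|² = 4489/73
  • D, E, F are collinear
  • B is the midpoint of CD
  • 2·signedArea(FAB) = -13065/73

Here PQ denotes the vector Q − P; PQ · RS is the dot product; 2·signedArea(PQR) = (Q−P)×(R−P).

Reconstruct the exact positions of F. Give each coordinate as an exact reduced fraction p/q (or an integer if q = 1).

F = (-602/73, -536/73)

1. F_x = -602/73  [D, E, F are collinear ∩ AF ⟂ DE]
2. F_y = -536/73  [D, E, F are collinear ∩ AF ⟂ DE]
   → F = (-602/73, -536/73)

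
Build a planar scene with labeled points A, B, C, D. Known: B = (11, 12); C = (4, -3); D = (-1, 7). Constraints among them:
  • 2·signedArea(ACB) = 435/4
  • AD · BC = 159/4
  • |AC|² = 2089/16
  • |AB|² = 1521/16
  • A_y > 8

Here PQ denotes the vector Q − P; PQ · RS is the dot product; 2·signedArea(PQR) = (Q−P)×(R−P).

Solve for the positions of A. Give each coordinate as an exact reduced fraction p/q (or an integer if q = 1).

A = (2, 33/4)

1. A_x = 2  [2·signedArea(ACB) = 435/4 ∩ AD · BC = 159/4]
2. A_y = 33/4  [2·signedArea(ACB) = 435/4 ∩ AD · BC = 159/4]
   → A = (2, 33/4)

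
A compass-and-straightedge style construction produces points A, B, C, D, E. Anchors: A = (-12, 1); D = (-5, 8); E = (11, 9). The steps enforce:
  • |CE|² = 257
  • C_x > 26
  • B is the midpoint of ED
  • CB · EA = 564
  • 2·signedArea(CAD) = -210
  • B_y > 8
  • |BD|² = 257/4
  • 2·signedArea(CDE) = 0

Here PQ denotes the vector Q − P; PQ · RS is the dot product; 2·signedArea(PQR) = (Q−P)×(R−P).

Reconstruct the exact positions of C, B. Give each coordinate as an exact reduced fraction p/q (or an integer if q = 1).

1. C_x = 27  [2·signedArea(CDE) = 0 ∩ 2·signedArea(CAD) = -210]
2. C_y = 10  [2·signedArea(CDE) = 0 ∩ 2·signedArea(CAD) = -210]
   → C = (27, 10)
3. B_x = 3  [B is the midpoint of ED]
4. B_y = 17/2  [B is the midpoint of ED]
   → B = (3, 17/2)

B = (3, 17/2)
C = (27, 10)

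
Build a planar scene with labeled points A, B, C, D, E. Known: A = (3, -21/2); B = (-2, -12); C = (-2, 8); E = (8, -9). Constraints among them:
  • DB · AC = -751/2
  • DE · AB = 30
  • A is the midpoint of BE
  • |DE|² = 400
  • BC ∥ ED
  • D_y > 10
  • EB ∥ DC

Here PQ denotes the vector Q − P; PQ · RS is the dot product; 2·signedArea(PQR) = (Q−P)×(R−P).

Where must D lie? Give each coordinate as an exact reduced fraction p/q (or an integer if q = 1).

1. D_x = 8  [EB ∥ DC ∩ BC ∥ ED]
2. D_y = 11  [EB ∥ DC ∩ BC ∥ ED]
   → D = (8, 11)

D = (8, 11)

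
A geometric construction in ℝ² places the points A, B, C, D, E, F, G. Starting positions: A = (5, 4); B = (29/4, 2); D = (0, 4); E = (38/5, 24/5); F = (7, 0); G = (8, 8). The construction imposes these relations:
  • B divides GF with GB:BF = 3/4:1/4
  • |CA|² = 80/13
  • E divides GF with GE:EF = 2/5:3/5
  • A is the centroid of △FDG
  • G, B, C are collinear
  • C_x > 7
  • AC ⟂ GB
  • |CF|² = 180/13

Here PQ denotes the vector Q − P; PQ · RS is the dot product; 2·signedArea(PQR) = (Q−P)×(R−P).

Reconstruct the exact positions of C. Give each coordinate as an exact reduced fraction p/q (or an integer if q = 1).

C = (97/13, 48/13)

1. C_x = 97/13  [G, B, C are collinear ∩ AC ⟂ GB]
2. C_y = 48/13  [G, B, C are collinear ∩ AC ⟂ GB]
   → C = (97/13, 48/13)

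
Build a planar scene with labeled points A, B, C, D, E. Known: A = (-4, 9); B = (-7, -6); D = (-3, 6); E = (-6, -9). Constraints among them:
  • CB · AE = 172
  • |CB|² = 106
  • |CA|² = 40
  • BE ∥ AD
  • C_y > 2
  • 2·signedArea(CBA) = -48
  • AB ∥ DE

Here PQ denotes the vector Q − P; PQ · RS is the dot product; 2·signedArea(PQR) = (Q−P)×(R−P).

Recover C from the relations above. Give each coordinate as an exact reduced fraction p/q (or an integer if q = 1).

C = (-2, 3)

1. C_x = -2  [2·signedArea(CBA) = -48 ∩ CB · AE = 172]
2. C_y = 3  [2·signedArea(CBA) = -48 ∩ CB · AE = 172]
   → C = (-2, 3)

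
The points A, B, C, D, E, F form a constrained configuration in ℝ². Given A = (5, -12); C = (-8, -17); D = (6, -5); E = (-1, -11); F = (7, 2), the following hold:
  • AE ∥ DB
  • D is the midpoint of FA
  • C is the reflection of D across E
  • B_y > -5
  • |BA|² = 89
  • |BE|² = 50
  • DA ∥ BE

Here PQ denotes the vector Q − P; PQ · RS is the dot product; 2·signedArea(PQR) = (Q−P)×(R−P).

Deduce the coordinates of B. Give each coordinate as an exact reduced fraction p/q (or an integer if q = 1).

B = (0, -4)

1. B_x = 0  [DA ∥ BE ∩ AE ∥ DB]
2. B_y = -4  [DA ∥ BE ∩ AE ∥ DB]
   → B = (0, -4)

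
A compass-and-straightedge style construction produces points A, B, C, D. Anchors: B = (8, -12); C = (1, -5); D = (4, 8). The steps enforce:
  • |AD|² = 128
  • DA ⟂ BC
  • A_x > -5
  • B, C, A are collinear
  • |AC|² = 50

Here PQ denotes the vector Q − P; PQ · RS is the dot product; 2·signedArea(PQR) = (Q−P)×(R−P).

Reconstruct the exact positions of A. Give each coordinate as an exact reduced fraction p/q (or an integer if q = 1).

1. A_x = -4  [B, C, A are collinear ∩ DA ⟂ BC]
2. A_y = 0  [B, C, A are collinear ∩ DA ⟂ BC]
   → A = (-4, 0)

A = (-4, 0)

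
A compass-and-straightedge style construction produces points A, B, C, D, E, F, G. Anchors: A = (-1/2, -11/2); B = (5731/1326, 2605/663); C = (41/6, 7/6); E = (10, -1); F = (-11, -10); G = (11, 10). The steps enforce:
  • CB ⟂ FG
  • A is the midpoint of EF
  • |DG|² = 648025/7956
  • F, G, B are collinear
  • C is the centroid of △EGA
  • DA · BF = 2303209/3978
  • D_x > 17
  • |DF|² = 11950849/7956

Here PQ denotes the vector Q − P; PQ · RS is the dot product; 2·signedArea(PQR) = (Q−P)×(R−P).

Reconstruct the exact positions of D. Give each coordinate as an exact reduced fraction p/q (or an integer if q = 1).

D = (23441/1326, 10655/663)

1. D_x = 23441/1326  [line 20317/1326·x + 9235/663·y + -3935957/7956 = 0 ∩ |DG|² = 648025/7956]
2. D_y = 10655/663  [line 20317/1326·x + 9235/663·y + -3935957/7956 = 0 ∩ |DG|² = 648025/7956]
   → D = (23441/1326, 10655/663)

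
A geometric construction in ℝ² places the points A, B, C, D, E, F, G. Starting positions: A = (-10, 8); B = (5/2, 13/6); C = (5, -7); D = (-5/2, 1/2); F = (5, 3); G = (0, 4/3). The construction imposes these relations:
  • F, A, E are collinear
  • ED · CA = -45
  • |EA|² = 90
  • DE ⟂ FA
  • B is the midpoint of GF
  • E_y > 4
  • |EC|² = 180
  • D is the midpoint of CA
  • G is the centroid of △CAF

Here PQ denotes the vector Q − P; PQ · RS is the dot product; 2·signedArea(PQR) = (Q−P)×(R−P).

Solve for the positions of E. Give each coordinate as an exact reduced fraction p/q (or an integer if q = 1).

E = (-1, 5)

1. E_x = -1  [F, A, E are collinear ∩ DE ⟂ FA]
2. E_y = 5  [F, A, E are collinear ∩ DE ⟂ FA]
   → E = (-1, 5)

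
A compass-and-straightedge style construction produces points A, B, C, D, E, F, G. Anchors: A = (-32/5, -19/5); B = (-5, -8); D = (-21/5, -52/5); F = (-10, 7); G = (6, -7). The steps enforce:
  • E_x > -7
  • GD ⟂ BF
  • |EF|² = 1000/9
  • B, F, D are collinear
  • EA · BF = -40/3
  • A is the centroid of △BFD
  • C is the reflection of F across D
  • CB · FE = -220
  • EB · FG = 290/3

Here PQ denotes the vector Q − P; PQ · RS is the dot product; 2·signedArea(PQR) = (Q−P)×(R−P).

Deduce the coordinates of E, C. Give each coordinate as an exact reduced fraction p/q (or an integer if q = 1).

1. E_x = -20/3  [EB · FG = 290/3 ∩ EA · BF = -40/3]
2. E_y = -3  [EB · FG = 290/3 ∩ EA · BF = -40/3]
   → E = (-20/3, -3)
3. C_x = 8/5  [C is the reflection of F across D]
4. C_y = -139/5  [C is the reflection of F across D]
   → C = (8/5, -139/5)

C = (8/5, -139/5)
E = (-20/3, -3)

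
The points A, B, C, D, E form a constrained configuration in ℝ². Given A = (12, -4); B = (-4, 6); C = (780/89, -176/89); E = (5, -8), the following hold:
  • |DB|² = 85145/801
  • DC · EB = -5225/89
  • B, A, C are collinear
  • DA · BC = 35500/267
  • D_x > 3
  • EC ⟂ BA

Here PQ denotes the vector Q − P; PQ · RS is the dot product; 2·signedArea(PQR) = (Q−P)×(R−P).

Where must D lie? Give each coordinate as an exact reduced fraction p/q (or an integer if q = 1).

D = (869/267, -118/89)

1. D_x = 869/267  [DC · EB = -5225/89 ∩ DA · BC = 35500/267]
2. D_y = -118/89  [DC · EB = -5225/89 ∩ DA · BC = 35500/267]
   → D = (869/267, -118/89)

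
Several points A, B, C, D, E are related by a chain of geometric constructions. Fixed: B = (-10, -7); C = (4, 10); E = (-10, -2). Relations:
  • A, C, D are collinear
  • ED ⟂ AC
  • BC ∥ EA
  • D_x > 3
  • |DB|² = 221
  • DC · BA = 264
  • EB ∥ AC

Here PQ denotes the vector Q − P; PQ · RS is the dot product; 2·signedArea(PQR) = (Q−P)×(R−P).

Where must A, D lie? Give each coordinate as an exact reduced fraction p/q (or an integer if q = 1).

A = (4, 15)
D = (4, -2)

1. A_x = 4  [EB ∥ AC ∩ BC ∥ EA]
2. A_y = 15  [EB ∥ AC ∩ BC ∥ EA]
   → A = (4, 15)
3. D_x = 4  [A, C, D are collinear ∩ ED ⟂ AC]
4. D_y = -2  [A, C, D are collinear ∩ ED ⟂ AC]
   → D = (4, -2)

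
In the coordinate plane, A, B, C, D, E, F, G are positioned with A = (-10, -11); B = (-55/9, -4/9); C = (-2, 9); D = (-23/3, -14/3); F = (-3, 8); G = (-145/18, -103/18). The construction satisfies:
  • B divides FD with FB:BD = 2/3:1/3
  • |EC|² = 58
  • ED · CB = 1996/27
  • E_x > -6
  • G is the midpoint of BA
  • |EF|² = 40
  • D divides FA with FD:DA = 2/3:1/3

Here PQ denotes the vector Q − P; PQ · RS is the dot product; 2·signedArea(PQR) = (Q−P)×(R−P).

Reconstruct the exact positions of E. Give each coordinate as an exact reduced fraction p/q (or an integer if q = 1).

E = (-5, 2)

1. E_x = -5  [line 37/9·x + 85/9·y + 5/3 = 0 ∩ |EF|² = 40]
2. E_y = 2  [line 37/9·x + 85/9·y + 5/3 = 0 ∩ |EF|² = 40]
   → E = (-5, 2)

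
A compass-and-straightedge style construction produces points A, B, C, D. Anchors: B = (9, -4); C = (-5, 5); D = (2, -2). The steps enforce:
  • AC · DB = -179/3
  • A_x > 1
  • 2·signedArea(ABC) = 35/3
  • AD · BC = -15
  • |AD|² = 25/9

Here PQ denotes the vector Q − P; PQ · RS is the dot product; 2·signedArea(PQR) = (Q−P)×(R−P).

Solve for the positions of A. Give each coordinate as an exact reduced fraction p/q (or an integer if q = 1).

1. A_x = 2  [AD · BC = -15 ∩ 2·signedArea(ABC) = 35/3]
2. A_y = -1/3  [AD · BC = -15 ∩ 2·signedArea(ABC) = 35/3]
   → A = (2, -1/3)

A = (2, -1/3)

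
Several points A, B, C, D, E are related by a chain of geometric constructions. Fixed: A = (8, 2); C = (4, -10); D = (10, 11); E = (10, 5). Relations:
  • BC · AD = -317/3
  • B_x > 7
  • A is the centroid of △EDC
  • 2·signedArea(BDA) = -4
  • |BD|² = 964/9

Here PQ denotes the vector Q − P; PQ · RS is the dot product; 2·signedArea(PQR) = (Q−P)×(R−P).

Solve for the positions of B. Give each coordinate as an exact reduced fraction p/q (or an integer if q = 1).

1. B_x = 22/3  [2·signedArea(BDA) = -4 ∩ BC · AD = -317/3]
2. B_y = 1  [2·signedArea(BDA) = -4 ∩ BC · AD = -317/3]
   → B = (22/3, 1)

B = (22/3, 1)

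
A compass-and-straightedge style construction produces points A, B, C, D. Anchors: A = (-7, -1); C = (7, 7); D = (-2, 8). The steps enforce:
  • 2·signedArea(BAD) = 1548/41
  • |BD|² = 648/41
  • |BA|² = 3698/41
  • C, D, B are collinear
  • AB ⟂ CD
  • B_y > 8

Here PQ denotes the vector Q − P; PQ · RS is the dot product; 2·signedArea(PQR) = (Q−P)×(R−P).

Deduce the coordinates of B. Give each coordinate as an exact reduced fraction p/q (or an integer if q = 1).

1. B_x = -244/41  [C, D, B are collinear ∩ AB ⟂ CD]
2. B_y = 346/41  [C, D, B are collinear ∩ AB ⟂ CD]
   → B = (-244/41, 346/41)

B = (-244/41, 346/41)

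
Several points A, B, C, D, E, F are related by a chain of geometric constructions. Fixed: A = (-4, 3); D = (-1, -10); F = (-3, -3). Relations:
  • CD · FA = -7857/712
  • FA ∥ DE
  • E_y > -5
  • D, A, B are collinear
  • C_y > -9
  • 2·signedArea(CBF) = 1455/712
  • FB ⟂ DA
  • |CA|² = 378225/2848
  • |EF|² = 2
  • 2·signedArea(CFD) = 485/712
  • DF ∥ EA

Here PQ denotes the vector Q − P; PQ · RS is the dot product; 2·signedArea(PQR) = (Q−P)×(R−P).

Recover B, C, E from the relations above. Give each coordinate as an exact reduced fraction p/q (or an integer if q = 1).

1. B_x = -469/178  [D, A, B are collinear ∩ FB ⟂ DA]
2. B_y = -519/178  [D, A, B are collinear ∩ FB ⟂ DA]
   → B = (-469/178, -519/178)
3. C_x = -1003/712  [CD · FA = -7857/712 ∩ 2·signedArea(CFD) = 485/712]
4. C_y = -5859/712  [CD · FA = -7857/712 ∩ 2·signedArea(CFD) = 485/712]
   → C = (-1003/712, -5859/712)
5. E_x = -2  [DF ∥ EA ∩ FA ∥ DE]
6. E_y = -4  [DF ∥ EA ∩ FA ∥ DE]
   → E = (-2, -4)

B = (-469/178, -519/178)
C = (-1003/712, -5859/712)
E = (-2, -4)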